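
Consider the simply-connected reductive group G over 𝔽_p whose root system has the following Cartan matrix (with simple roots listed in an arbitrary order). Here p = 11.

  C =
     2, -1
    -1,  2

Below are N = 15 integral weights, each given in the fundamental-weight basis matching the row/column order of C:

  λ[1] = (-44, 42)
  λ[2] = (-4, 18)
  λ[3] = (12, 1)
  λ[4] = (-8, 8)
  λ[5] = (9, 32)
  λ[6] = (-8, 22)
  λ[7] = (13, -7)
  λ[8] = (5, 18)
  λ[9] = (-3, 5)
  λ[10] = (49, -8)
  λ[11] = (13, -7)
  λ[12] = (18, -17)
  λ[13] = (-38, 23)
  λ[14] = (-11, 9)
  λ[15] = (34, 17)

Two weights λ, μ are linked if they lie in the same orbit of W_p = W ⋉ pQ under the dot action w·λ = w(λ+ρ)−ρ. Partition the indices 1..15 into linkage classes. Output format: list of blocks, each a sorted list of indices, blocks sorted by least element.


C ↔ A_2 under row/col permutation; |W(A_2)| = 6.

Each λ_j+ρ reduced to Ā_11; 2-tuples below use C's row order:

    λ_1 → (10, 0)
    λ_2 → (5, 3)
    λ_3 → (7, 2)
    λ_4 → (7, 2)
    λ_5 → (10, 0)
    λ_6 → (4, 1)
    λ_7 → (5, 3)
    λ_8 → (5, 3)
    λ_9 → (2, 4)
    λ_10 → (4, 1)
    λ_11 → (5, 3)
    λ_12 → (5, 3)
    λ_13 → (7, 2)
    λ_14 → (10, 0)
    λ_15 → (7, 2)

Linkage partition of the 15 weights (5 classes, p=11):

[[1, 5, 14], [2, 7, 8, 11, 12], [3, 4, 13, 15], [6, 10], [9]]


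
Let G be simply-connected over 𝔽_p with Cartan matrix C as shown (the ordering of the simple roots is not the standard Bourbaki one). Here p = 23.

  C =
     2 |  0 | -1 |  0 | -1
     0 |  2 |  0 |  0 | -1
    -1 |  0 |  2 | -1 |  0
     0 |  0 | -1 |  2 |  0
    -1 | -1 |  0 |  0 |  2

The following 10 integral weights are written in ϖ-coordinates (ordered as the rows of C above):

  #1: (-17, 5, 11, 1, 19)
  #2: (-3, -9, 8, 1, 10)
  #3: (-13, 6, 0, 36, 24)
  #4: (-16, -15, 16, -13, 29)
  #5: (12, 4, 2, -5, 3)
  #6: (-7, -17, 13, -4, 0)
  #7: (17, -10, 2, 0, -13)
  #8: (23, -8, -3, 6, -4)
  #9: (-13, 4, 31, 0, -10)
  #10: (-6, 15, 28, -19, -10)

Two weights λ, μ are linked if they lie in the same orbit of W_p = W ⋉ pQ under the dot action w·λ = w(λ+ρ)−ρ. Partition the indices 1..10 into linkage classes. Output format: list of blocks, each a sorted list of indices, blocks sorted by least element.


Root system A_5: the 5×5 matrix C matches after relabeling.

Folding the 10 weights λ_j+ρ into Ā_23 (reps in the given 5-coord order):

  λ_1 → (12, 3, 1, 1, 4)
  λ_2 → (2, 8, 7, 2, 1)
  λ_3 → (2, 8, 7, 2, 1)
  λ_4 → (5, 5, 3, 7, 1)
  λ_5 → (12, 3, 1, 1, 4)
  λ_6 → (5, 5, 3, 7, 1)
  λ_7 → (3, 12, 0, 1, 6)
  λ_8 → (12, 3, 1, 1, 4)
  λ_9 → (5, 2, 2, 9, 4)
  λ_10 → (5, 5, 3, 7, 1)

5 distinct reps among the 10 weights ⇒ 5 W_23-linkage classes:

[[1, 5, 8], [2, 3], [4, 6, 10], [7], [9]]


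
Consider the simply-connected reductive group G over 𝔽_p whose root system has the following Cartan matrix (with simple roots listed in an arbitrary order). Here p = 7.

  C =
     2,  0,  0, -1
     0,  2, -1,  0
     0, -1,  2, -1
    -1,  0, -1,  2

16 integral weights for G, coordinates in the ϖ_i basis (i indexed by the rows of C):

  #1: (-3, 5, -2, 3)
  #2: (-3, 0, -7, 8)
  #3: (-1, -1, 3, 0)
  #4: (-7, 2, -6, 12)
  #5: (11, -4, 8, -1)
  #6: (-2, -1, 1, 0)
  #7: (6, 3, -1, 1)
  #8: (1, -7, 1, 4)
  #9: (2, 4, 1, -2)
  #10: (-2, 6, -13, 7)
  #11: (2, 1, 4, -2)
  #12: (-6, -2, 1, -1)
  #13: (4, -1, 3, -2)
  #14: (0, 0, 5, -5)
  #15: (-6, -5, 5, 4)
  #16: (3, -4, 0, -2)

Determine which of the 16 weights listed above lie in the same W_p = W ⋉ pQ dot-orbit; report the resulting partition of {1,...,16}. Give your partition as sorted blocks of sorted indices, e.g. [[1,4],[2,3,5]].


Cartan matrix: type A_4 (|W|=120); un-permuting the 4 rows.

Each λ_j+ρ reduced to Ā_7; 4-tuples below use C's row order:

    λ_1 → (0, 3, 1, 1)
    λ_2 → (0, 3, 1, 1)
    λ_3 → (0, 0, 4, 1)
    λ_4 → (0, 3, 1, 1)
    λ_5 → (1, 0, 2, 0)
    λ_6 → (1, 0, 2, 0)
    λ_7 → (1, 0, 2, 0)
    λ_8 → (0, 0, 4, 1)
    λ_9 → (0, 3, 1, 1)
    λ_10 → (1, 0, 2, 0)
    λ_11 → (0, 0, 4, 1)
    λ_12 → (0, 3, 1, 1)
    λ_13 → (3, 1, 2, 1)
    λ_14 → (3, 1, 2, 1)
    λ_15 → (1, 0, 2, 0)
    λ_16 → (1, 0, 1, 2)

The 16 indices split into 5 linkage classes (same alcove rep ⇔ same W_7-dot-orbit):

[[1, 2, 4, 9, 12], [3, 8, 11], [5, 6, 7, 10, 15], [13, 14], [16]]


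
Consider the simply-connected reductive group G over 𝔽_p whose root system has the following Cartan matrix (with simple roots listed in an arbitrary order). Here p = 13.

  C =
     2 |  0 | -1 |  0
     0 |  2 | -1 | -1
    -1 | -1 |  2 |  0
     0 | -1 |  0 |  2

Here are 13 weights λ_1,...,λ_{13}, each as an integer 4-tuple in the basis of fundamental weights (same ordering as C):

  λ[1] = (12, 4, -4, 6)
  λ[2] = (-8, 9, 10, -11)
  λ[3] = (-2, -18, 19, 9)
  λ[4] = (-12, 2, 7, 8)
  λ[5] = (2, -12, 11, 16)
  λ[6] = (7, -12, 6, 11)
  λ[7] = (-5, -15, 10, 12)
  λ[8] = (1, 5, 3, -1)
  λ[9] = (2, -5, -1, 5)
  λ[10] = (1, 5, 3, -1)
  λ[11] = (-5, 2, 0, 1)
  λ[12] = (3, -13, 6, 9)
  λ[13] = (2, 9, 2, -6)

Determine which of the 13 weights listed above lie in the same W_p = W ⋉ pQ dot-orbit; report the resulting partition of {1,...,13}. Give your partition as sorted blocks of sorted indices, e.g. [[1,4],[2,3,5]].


Type A_4, rank 4, |W|=120; reorder rows/cols to standard.

Alcove-folded reps (p=13, 13 weights, presented ϖ-order):

  λ_1 → (1, 0, 3, 2)
  λ_2 → (1, 0, 3, 2)
  λ_3 → (2, 6, 4, 0)
  λ_4 → (1, 0, 3, 2)
  λ_5 → (1, 5, 4, 2)
  λ_6 → (1, 5, 4, 2)
  λ_7 → (2, 6, 4, 0)
  λ_8 → (2, 6, 4, 0)
  λ_9 → (1, 0, 3, 2)
  λ_10 → (2, 6, 4, 0)
  λ_11 → (1, 0, 3, 2)
  λ_12 → (1, 5, 4, 2)
  λ_13 → (0, 5, 3, 2)

4 distinct reps among the 13 weights ⇒ 4 W_13-linkage classes:

[[1, 2, 4, 9, 11], [3, 7, 8, 10], [5, 6, 12], [13]]


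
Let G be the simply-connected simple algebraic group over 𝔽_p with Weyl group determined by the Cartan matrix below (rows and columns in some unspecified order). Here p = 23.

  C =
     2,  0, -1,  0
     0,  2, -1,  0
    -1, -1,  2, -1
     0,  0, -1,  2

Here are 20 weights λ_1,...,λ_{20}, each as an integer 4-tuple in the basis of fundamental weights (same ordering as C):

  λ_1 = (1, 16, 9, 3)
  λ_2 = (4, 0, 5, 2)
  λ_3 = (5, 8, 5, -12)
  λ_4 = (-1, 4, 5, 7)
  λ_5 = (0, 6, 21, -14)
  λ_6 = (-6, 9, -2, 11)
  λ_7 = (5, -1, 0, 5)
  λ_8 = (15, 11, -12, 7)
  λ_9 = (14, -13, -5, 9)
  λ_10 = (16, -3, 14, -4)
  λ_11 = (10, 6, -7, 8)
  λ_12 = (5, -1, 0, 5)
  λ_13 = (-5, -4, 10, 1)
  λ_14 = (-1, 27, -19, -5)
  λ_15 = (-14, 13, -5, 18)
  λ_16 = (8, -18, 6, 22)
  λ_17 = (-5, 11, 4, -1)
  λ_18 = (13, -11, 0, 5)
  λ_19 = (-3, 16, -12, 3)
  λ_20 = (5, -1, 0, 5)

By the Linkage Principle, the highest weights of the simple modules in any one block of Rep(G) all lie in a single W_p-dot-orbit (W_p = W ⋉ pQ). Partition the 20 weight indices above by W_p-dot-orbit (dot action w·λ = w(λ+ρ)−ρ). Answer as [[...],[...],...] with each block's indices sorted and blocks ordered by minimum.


Root system D_4: the 4×4 matrix C matches after relabeling.

W_23-reps of the 20 weights in Ā_23 (same 4-coord order as C):

  λ_1+ρ ↦ (4, 3, 4, 2) · λ_2+ρ ↦ (5, 1, 6, 3) · λ_3+ρ ↦ (1, 4, 5, 6) · λ_4+ρ ↦ (0, 5, 4, 8) · λ_5+ρ ↦ (6, 0, 1, 6) · λ_6+ρ ↦ (1, 4, 5, 6) · λ_7+ρ ↦ (6, 0, 1, 6) · λ_8+ρ ↦ (5, 1, 6, 3) · λ_9+ρ ↦ (1, 4, 5, 6) · λ_10+ρ ↦ (4, 3, 4, 2) · λ_11+ρ ↦ (5, 1, 6, 3) · λ_12+ρ ↦ (6, 0, 1, 6) · λ_13+ρ ↦ (4, 3, 4, 2) · λ_14+ρ ↦ (4, 12, 1, 0) · λ_15+ρ ↦ (4, 3, 4, 2) · λ_16+ρ ↦ (6, 0, 1, 6) · λ_17+ρ ↦ (4, 12, 1, 0) · λ_18+ρ ↦ (5, 1, 6, 3) · λ_19+ρ ↦ (4, 3, 4, 2) · λ_20+ρ ↦ (6, 0, 1, 6)

The 20 indices split into 6 linkage classes (same alcove rep ⇔ same W_23-dot-orbit):

[[1, 10, 13, 15, 19], [2, 8, 11, 18], [3, 6, 9], [4], [5, 7, 12, 16, 20], [14, 17]]


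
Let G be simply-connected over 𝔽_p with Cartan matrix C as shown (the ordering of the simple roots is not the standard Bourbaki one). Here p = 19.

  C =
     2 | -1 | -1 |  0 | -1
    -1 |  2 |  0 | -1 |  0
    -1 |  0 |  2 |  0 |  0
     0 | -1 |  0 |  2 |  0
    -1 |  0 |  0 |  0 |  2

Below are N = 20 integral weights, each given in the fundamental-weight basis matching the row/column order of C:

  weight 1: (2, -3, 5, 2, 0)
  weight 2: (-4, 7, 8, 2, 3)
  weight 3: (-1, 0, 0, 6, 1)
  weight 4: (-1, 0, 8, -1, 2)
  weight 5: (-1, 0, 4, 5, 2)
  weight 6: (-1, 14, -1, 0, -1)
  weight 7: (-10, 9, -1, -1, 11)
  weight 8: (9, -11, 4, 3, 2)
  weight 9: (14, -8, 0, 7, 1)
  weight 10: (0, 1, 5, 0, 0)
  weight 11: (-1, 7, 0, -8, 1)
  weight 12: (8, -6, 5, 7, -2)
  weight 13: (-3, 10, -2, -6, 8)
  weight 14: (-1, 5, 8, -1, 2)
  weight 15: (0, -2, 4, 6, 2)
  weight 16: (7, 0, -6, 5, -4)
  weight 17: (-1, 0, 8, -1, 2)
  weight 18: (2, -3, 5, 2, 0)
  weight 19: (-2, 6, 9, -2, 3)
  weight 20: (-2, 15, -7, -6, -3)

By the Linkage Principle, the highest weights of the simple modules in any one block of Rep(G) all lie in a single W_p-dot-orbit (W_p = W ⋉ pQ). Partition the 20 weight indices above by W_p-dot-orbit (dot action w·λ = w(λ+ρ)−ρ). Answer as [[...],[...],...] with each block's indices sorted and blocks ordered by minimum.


Cartan matrix: type D_5 (|W|=1920); un-permuting the 5 rows.

W_19-reps of the 20 weights in Ā_19 (same 5-coord order as C):

    1: (1, 2, 6, 1, 1)
    2: (1, 2, 6, 1, 1)
    3: (0, 1, 1, 7, 2)
    4: (0, 1, 9, 0, 3)
    5: (0, 1, 5, 6, 3)
    6: (0, 3, 0, 1, 0)
    7: (0, 1, 9, 0, 3)
    8: (0, 1, 5, 6, 3)
    9: (0, 1, 1, 7, 2)
    10: (1, 2, 6, 1, 1)
    11: (0, 1, 1, 7, 2)
    12: (1, 2, 6, 1, 1)
    13: (1, 1, 2, 5, 6)
    14: (0, 1, 9, 0, 3)
    15: (0, 1, 5, 6, 3)
    16: (0, 1, 5, 6, 3)
    17: (0, 1, 9, 0, 3)
    18: (1, 2, 6, 1, 1)
    19: (0, 1, 9, 0, 3)
    20: (1, 1, 2, 5, 6)

The 20 indices split into 6 linkage classes (same alcove rep ⇔ same W_19-dot-orbit):

[[1, 2, 10, 12, 18], [3, 9, 11], [4, 7, 14, 17, 19], [5, 8, 15, 16], [6], [13, 20]]


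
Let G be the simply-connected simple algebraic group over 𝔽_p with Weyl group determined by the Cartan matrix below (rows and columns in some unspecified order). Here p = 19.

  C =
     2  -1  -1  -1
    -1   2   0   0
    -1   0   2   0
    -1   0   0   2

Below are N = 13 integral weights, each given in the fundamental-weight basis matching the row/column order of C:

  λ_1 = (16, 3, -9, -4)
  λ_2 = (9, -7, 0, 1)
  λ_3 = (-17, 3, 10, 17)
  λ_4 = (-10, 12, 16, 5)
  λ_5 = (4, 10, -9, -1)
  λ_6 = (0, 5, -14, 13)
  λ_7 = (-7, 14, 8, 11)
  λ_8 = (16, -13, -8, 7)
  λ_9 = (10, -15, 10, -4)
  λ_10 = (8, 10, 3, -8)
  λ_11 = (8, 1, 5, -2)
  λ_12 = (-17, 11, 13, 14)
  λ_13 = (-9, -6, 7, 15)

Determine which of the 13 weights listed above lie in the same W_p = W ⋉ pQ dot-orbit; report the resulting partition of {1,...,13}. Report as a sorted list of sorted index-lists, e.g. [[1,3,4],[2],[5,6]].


Root system D_4: the 4×4 matrix C matches after relabeling.

Folding the 13 weights λ_j+ρ into Ā_19 (reps in the given 4-coord order):

    λ_1+ρ ↦ (2, 2, 6, 1)
    λ_2+ρ ↦ (4, 6, 1, 2)
    λ_3+ρ ↦ (1, 11, 4, 1)
    λ_4+ρ ↦ (2, 2, 6, 1)
    λ_5+ρ ↦ (0, 8, 5, 3)
    λ_6+ρ ↦ (4, 6, 1, 2)
    λ_7+ρ ↦ (3, 4, 2, 1)
    λ_8+ρ ↦ (4, 6, 1, 2)
    λ_9+ρ ↦ (0, 8, 5, 3)
    λ_10+ρ ↦ (4, 6, 1, 2)
    λ_11+ρ ↦ (2, 2, 6, 1)
    λ_12+ρ ↦ (3, 4, 2, 1)
    λ_13+ρ ↦ (0, 8, 5, 3)

Grouping the 13 weights by Ā_19-representative: 5 linkage classes.

[[1, 4, 11], [2, 6, 8, 10], [3], [5, 9, 13], [7, 12]]


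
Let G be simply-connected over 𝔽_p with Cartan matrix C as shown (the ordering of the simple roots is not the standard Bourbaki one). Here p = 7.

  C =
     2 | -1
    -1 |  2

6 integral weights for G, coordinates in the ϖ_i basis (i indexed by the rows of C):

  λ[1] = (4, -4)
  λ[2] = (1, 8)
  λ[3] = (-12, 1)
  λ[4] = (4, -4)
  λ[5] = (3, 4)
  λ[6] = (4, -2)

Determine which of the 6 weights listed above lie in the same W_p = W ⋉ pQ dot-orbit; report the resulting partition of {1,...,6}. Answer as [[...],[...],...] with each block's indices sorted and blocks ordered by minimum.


A_2 Cartan matrix, 2 simple roots permuted; ρ=(1,1).

W_7-reps of the 6 weights in Ā_7 (same 2-coord order as C):

  [1] (2, 3);  [2] (2, 3);  [3] (2, 3);  [4] (2, 3);  [5] (2, 3);  [6] (4, 1)

Partition of {1..6} into 2 W_7-dot-orbits:

[[1, 2, 3, 4, 5], [6]]


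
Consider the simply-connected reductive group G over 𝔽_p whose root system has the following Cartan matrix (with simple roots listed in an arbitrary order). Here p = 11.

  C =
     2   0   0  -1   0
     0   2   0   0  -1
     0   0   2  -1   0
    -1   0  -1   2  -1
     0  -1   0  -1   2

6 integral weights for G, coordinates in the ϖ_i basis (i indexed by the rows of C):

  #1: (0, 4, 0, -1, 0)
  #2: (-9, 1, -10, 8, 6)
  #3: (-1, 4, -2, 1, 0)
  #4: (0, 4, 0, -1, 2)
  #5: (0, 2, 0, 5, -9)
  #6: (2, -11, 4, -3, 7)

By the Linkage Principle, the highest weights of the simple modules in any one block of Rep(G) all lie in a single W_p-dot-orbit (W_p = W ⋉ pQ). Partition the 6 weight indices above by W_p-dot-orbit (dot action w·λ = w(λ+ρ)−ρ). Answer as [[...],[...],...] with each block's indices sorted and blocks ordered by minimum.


C ↔ D_5 under row/col permutation; |W(D_5)| = 1920.

Alcove-folded reps (p=11, 6 weights, presented ϖ-order):

  λ_1 → (1, 5, 1, 0, 1) · λ_2 → (0, 5, 1, 1, 1) · λ_3 → (0, 5, 1, 1, 1) · λ_4 → (1, 5, 1, 0, 1) · λ_5 → (1, 5, 1, 0, 1) · λ_6 → (1, 5, 1, 0, 1)

Grouping the 6 weights by Ā_11-representative: 2 linkage classes.

[[1, 4, 5, 6], [2, 3]]


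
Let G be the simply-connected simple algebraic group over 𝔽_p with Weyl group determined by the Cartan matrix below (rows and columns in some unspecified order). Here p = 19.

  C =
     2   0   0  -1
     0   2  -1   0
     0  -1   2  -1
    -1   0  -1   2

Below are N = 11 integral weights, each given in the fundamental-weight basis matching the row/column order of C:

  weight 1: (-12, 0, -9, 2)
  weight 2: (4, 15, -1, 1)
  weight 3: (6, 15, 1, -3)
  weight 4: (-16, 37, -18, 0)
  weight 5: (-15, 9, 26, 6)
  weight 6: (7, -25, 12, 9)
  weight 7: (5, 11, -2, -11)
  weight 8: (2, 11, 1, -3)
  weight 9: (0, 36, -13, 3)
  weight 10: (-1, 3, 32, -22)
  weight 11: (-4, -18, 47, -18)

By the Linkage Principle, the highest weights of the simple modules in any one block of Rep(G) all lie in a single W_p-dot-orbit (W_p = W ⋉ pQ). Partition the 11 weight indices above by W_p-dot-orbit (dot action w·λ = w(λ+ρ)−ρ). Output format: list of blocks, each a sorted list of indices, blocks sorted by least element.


C ↔ A_4 under row/col permutation; |W(A_4)| = 120.

Each λ_j+ρ reduced to Ā_19; 4-tuples below use C's row order:

  λ_1+ρ ↦ (1, 8, 3, 4) · λ_2+ρ ↦ (1, 12, 0, 2) · λ_3+ρ ↦ (1, 12, 0, 2) · λ_4+ρ ↦ (1, 12, 0, 2) · λ_5+ρ ↦ (1, 1, 6, 4) · λ_6+ρ ↦ (1, 1, 6, 4) · λ_7+ρ ↦ (1, 1, 6, 4) · λ_8+ρ ↦ (1, 12, 0, 2) · λ_9+ρ ↦ (1, 1, 6, 4) · λ_10+ρ ↦ (1, 12, 0, 2) · λ_11+ρ ↦ (2, 2, 9, 1)

Grouping the 11 weights by Ā_19-representative: 4 linkage classes.

[[1], [2, 3, 4, 8, 10], [5, 6, 7, 9], [11]]


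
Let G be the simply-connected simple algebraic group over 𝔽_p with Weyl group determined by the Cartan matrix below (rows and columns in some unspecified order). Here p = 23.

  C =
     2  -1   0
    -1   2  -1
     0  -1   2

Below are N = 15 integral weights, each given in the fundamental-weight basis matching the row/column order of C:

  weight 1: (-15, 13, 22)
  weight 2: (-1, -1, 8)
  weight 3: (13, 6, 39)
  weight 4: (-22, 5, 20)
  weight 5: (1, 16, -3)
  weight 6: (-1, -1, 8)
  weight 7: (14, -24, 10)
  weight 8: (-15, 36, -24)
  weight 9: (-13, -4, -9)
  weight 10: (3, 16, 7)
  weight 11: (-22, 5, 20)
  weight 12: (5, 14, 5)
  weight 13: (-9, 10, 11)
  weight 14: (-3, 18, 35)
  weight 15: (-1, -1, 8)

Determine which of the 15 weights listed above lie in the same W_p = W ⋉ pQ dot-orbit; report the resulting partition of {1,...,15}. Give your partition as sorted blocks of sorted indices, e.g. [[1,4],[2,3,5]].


A_3 Cartan matrix, 3 simple roots permuted; ρ=(1,1,1).

Alcove-folded reps (p=23, 15 weights, presented ϖ-order):

  [1] (0, 0, 9)
  [2] (0, 0, 9)
  [3] (6, 2, 14)
  [4] (2, 15, 2)
  [5] (2, 15, 2)
  [6] (0, 0, 9)
  [7] (8, 3, 12)
  [8] (0, 0, 9)
  [9] (8, 3, 12)
  [10] (2, 15, 2)
  [11] (2, 15, 2)
  [12] (2, 15, 2)
  [13] (8, 3, 12)
  [14] (10, 4, 2)
  [15] (0, 0, 9)

Linkage partition of the 15 weights (5 classes, p=23):

[[1, 2, 6, 8, 15], [3], [4, 5, 10, 11, 12], [7, 9, 13], [14]]


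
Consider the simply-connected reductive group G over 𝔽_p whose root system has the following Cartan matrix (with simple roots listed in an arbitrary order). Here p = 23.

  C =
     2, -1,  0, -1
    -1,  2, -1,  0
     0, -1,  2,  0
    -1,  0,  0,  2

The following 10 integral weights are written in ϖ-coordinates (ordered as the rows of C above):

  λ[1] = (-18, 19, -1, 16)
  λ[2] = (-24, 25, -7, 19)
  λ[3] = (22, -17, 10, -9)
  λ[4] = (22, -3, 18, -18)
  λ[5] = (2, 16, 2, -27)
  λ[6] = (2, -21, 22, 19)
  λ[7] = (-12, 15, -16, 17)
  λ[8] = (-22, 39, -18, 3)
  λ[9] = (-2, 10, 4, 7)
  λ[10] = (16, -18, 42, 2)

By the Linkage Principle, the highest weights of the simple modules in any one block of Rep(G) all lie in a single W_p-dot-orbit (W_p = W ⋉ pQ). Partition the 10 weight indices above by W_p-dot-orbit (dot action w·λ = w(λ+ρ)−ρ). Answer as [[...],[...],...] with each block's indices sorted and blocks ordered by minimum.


Type A_4, rank 4, |W|=120; reorder rows/cols to standard.

Folding the 10 weights λ_j+ρ into Ā_23 (reps in the given 4-coord order):

  [1] (17, 3, 0, 0)
  [2] (17, 3, 0, 0)
  [3] (1, 10, 5, 7)
  [4] (4, 2, 0, 0)
  [5] (17, 3, 0, 0)
  [6] (17, 3, 0, 0)
  [7] (1, 10, 5, 7)
  [8] (4, 2, 0, 0)
  [9] (1, 10, 5, 7)
  [10] (17, 3, 0, 0)

Grouping the 10 weights by Ā_23-representative: 3 linkage classes.

[[1, 2, 5, 6, 10], [3, 7, 9], [4, 8]]


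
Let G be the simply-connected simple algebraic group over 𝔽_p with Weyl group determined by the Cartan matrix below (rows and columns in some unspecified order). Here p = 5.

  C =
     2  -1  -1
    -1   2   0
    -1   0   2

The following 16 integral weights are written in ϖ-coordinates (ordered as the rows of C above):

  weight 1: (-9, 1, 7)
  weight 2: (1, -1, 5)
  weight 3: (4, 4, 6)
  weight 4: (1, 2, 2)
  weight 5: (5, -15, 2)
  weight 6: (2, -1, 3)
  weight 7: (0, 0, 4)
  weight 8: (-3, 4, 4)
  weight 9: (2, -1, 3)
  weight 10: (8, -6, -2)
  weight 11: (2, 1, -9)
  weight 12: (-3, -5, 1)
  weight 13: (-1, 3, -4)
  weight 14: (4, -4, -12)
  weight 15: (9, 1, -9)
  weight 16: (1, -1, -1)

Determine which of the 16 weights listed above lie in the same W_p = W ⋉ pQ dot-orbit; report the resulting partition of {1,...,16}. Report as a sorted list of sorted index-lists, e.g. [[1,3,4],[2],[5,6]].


Dynkin diagram of C (from the 4 off-diagonal −1 entries): A_3.

W_5-reps of the 16 weights in Ā_5 (same 3-coord order as C):

  1: (1, 2, 2)
  2: (1, 2, 2)
  3: (3, 2, 0)
  4: (2, 0, 0)
  5: (3, 1, 0)
  6: (1, 2, 2)
  7: (0, 1, 3)
  8: (2, 0, 0)
  9: (1, 2, 2)
  10: (0, 1, 3)
  11: (2, 0, 0)
  12: (0, 1, 3)
  13: (3, 1, 0)
  14: (0, 1, 3)
  15: (1, 2, 2)
  16: (2, 0, 0)

Linkage partition of the 16 weights (5 classes, p=5):

[[1, 2, 6, 9, 15], [3], [4, 8, 11, 16], [5, 13], [7, 10, 12, 14]]


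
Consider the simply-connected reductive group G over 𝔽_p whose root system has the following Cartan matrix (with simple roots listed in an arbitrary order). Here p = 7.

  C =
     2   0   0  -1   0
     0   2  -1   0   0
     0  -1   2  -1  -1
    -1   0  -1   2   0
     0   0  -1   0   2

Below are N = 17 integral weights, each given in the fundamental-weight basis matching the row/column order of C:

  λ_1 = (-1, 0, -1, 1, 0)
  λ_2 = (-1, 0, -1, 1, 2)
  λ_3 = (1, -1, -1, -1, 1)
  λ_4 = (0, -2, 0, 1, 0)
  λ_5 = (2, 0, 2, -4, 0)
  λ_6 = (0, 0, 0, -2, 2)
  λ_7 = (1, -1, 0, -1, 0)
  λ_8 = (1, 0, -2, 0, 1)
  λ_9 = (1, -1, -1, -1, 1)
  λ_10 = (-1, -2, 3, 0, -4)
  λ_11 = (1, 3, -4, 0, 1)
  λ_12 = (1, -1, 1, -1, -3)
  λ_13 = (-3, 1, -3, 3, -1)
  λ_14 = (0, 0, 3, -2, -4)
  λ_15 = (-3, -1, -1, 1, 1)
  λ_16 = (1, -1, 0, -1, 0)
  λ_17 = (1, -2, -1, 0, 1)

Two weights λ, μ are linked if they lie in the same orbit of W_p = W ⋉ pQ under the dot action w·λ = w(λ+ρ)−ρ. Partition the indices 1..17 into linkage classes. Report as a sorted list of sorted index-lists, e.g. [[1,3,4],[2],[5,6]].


D_5 Cartan matrix, 5 simple roots permuted; ρ=(1,1,1,1,1).

W_7-reps of the 17 weights in Ā_7 (same 5-coord order as C):

  λ_1+ρ ↦ (0, 1, 0, 2, 1) · λ_2+ρ ↦ (0, 1, 0, 1, 3) · λ_3+ρ ↦ (2, 0, 0, 0, 2) · λ_4+ρ ↦ (1, 1, 0, 2, 1) · λ_5+ρ ↦ (0, 1, 0, 2, 1) · λ_6+ρ ↦ (0, 1, 0, 1, 3) · λ_7+ρ ↦ (2, 0, 1, 0, 1) · λ_8+ρ ↦ (2, 0, 1, 0, 1) · λ_9+ρ ↦ (2, 0, 0, 0, 2) · λ_10+ρ ↦ (0, 1, 0, 1, 3) · λ_11+ρ ↦ (0, 1, 0, 2, 1) · λ_12+ρ ↦ (2, 0, 0, 0, 2) · λ_13+ρ ↦ (2, 0, 0, 0, 2) · λ_14+ρ ↦ (0, 1, 0, 1, 3) · λ_15+ρ ↦ (2, 0, 0, 0, 2) · λ_16+ρ ↦ (2, 0, 1, 0, 1) · λ_17+ρ ↦ (2, 0, 1, 0, 1)

The 17 indices split into 5 linkage classes (same alcove rep ⇔ same W_7-dot-orbit):

[[1, 5, 11], [2, 6, 10, 14], [3, 9, 12, 13, 15], [4], [7, 8, 16, 17]]


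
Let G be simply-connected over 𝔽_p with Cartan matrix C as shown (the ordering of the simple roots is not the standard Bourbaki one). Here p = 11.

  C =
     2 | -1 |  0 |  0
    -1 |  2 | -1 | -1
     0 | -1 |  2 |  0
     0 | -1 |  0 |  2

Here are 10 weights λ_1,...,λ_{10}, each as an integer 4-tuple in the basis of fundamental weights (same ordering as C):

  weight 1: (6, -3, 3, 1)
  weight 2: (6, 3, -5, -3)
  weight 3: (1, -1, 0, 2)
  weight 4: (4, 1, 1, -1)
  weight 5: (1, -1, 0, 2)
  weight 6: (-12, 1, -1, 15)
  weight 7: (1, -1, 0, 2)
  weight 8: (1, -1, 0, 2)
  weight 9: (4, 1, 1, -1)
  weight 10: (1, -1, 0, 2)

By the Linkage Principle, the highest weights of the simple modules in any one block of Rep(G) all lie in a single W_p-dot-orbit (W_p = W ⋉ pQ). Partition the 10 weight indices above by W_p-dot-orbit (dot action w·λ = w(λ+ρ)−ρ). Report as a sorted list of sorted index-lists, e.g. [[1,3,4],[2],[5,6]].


D_4 Cartan matrix, 4 simple roots permuted; ρ=(1,1,1,1).

W_11-reps of the 10 weights in Ā_11 (same 4-coord order as C):

  [1] (5, 2, 2, 0);  [2] (5, 2, 2, 0);  [3] (2, 0, 1, 3);  [4] (5, 2, 2, 0);  [5] (2, 0, 1, 3);  [6] (5, 2, 2, 0);  [7] (2, 0, 1, 3);  [8] (2, 0, 1, 3);  [9] (5, 2, 2, 0);  [10] (2, 0, 1, 3)

Grouping the 10 weights by Ā_11-representative: 2 linkage classes.

[[1, 2, 4, 6, 9], [3, 5, 7, 8, 10]]


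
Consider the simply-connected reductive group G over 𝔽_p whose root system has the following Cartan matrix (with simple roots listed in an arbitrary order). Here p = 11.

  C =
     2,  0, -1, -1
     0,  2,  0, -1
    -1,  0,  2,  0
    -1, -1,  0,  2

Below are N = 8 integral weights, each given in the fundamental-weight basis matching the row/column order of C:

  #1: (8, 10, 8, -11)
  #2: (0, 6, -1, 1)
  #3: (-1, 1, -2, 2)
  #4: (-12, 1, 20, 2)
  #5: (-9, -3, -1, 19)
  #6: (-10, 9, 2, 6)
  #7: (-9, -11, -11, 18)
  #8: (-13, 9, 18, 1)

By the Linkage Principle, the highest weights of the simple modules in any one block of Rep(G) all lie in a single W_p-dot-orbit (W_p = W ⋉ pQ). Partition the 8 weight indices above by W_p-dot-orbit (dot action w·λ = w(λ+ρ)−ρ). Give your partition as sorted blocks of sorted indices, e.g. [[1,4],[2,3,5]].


Cartan matrix: type A_4 (|W|=120); un-permuting the 4 rows.

W_11-reps of the 8 weights in Ā_11 (same 4-coord order as C):

    [1] (1, 7, 0, 2)
    [2] (1, 7, 0, 2)
    [3] (1, 2, 0, 2)
    [4] (1, 2, 0, 2)
    [5] (1, 7, 0, 2)
    [6] (1, 2, 0, 2)
    [7] (1, 7, 0, 2)
    [8] (1, 7, 0, 2)

These 8 weights hit 2 W_11-dot-orbits; sizes (5, 3):

[[1, 2, 5, 7, 8], [3, 4, 6]]


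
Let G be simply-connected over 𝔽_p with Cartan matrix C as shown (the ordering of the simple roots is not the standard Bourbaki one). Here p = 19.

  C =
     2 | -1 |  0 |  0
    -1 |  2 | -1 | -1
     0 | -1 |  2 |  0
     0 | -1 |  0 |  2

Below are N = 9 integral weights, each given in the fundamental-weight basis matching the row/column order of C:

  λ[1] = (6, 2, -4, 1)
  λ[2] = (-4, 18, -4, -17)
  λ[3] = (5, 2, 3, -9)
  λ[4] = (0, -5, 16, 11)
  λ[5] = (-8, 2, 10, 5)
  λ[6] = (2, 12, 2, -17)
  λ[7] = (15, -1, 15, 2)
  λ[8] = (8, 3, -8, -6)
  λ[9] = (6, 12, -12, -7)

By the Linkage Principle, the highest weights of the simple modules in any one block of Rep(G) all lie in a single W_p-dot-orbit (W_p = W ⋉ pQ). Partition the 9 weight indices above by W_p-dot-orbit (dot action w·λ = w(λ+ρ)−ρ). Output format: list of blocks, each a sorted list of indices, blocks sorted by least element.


Cartan matrix: type D_4 (|W|=192); un-permuting the 4 rows.

λ_j+ρ reflected into Ā_19 (⟨·,θ^∨⟩≤19); 4-tuples as given:

  λ_1+ρ ↦ (7, 0, 3, 2);  λ_2+ρ ↦ (0, 3, 0, 13);  λ_3+ρ ↦ (1, 4, 1, 3);  λ_4+ρ ↦ (3, 3, 7, 2);  λ_5+ρ ↦ (3, 3, 7, 2);  λ_6+ρ ↦ (0, 3, 0, 13);  λ_7+ρ ↦ (0, 3, 0, 13);  λ_8+ρ ↦ (1, 4, 1, 3);  λ_9+ρ ↦ (3, 3, 7, 2)

Linkage partition of the 9 weights (4 classes, p=19):

[[1], [2, 6, 7], [3, 8], [4, 5, 9]]


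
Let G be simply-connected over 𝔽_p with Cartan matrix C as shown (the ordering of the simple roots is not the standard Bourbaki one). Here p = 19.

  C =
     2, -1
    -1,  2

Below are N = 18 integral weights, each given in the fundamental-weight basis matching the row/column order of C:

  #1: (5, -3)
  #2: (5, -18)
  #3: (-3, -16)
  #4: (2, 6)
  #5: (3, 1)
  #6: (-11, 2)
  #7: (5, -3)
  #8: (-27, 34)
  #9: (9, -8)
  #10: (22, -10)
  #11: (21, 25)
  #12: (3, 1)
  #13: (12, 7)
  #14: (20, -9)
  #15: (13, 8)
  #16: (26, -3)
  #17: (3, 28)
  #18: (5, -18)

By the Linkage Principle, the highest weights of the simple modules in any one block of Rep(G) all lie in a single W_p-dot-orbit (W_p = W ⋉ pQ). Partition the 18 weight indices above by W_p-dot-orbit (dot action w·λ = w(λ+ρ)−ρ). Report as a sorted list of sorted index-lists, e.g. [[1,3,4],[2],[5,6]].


Cartan matrix: type A_2 (|W|=6); un-permuting the 2 rows.

Each λ_j+ρ reduced to Ā_19; 2-tuples below use C's row order:

  [1] (4, 2);  [2] (11, 6);  [3] (15, 2);  [4] (3, 7);  [5] (4, 2);  [6] (3, 7);  [7] (4, 2);  [8] (3, 7);  [9] (3, 7);  [10] (10, 5);  [11] (3, 7);  [12] (4, 2);  [13] (11, 6);  [14] (11, 6);  [15] (10, 5);  [16] (11, 6);  [17] (10, 5);  [18] (11, 6)

5 distinct reps among the 18 weights ⇒ 5 W_19-linkage classes:

[[1, 5, 7, 12], [2, 13, 14, 16, 18], [3], [4, 6, 8, 9, 11], [10, 15, 17]]


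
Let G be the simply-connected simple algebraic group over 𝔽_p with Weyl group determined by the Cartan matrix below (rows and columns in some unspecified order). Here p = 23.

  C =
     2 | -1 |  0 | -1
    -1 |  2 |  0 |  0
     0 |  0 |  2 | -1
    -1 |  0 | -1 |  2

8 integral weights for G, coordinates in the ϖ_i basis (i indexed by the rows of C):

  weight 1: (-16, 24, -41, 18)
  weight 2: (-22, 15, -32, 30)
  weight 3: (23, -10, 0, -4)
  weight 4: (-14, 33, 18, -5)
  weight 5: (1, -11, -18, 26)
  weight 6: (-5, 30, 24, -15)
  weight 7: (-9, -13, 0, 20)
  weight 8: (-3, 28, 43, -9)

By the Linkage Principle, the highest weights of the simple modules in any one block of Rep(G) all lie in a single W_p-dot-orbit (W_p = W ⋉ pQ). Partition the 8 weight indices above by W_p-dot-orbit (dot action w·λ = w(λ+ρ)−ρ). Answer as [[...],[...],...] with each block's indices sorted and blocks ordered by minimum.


C ↔ A_4 under row/col permutation; |W(A_4)| = 120.

λ_j+ρ reflected into Ā_23 (⟨·,θ^∨⟩≤23); 4-tuples as given:

    1: (4, 4, 11, 2)
    2: (3, 5, 2, 13)
    3: (12, 8, 1, 1)
    4: (4, 4, 11, 2)
    5: (4, 4, 11, 2)
    6: (8, 2, 4, 4)
    7: (12, 8, 1, 1)
    8: (4, 4, 11, 2)

Partition of {1..8} into 4 W_23-dot-orbits:

[[1, 4, 5, 8], [2], [3, 7], [6]]


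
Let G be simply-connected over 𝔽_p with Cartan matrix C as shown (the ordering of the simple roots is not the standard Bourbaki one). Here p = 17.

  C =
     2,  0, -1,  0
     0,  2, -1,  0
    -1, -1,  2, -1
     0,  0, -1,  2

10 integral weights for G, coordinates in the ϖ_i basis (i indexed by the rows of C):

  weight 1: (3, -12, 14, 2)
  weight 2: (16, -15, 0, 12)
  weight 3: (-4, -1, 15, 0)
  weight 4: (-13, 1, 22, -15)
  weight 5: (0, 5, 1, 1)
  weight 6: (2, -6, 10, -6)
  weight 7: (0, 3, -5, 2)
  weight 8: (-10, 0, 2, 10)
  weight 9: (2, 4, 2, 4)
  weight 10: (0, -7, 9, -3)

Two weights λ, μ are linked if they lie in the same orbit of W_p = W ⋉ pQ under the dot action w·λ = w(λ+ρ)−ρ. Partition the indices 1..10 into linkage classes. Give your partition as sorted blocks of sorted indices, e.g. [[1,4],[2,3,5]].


D_4 Cartan matrix, 4 simple roots permuted; ρ=(1,1,1,1).

λ_j+ρ reflected into Ā_17 (⟨·,θ^∨⟩≤17); 4-tuples as given:

  λ_1 → (1, 6, 2, 2)
  λ_2 → (3, 0, 0, 1)
  λ_3 → (3, 0, 0, 1)
  λ_4 → (3, 5, 1, 5)
  λ_5 → (1, 6, 2, 2)
  λ_6 → (3, 5, 1, 5)
  λ_7 → (3, 0, 0, 1)
  λ_8 → (3, 5, 1, 5)
  λ_9 → (3, 5, 1, 5)
  λ_10 → (1, 6, 2, 2)

Grouping the 10 weights by Ā_17-representative: 3 linkage classes.

[[1, 5, 10], [2, 3, 7], [4, 6, 8, 9]]


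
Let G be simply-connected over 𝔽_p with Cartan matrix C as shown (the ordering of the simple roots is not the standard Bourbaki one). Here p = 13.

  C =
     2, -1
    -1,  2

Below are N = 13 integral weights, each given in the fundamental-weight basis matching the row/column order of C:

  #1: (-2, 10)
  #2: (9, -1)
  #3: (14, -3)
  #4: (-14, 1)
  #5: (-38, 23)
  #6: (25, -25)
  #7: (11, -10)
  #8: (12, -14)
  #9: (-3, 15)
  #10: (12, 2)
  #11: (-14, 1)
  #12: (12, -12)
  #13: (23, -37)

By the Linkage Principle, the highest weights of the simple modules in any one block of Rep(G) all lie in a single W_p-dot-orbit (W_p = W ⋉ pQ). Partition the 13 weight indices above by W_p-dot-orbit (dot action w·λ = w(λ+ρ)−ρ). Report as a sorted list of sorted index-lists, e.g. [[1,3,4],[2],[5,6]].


C ↔ A_2 under row/col permutation; |W(A_2)| = 6.

Ā_13 reps of the 13 weights (A_2, coords as presented):

  1: (1, 10) · 2: (10, 0) · 3: (11, 0) · 4: (2, 11) · 5: (11, 0) · 6: (11, 0) · 7: (3, 9) · 8: (0, 13) · 9: (1, 10) · 10: (10, 0) · 11: (2, 11) · 12: (2, 11) · 13: (1, 10)

These 13 weights hit 6 W_13-dot-orbits; sizes (3, 2, 3, 3, 1, 1):

[[1, 9, 13], [2, 10], [3, 5, 6], [4, 11, 12], [7], [8]]


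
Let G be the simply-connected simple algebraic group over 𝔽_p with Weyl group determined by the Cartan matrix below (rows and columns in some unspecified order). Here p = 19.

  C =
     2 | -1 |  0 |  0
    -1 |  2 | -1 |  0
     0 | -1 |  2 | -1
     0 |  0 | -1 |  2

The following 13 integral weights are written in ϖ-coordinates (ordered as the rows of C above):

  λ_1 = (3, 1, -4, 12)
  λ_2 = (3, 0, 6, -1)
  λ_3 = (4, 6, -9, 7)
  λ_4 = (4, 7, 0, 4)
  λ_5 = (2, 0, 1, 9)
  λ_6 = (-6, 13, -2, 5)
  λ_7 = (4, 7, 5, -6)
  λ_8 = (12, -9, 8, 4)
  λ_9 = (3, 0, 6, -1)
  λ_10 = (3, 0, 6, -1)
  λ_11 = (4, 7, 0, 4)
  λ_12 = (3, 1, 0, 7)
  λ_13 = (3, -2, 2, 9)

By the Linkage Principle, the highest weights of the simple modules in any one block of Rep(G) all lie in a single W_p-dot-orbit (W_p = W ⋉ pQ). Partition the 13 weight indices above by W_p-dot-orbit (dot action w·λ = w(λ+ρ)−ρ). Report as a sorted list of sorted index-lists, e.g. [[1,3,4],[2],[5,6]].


C ↔ A_4 under row/col permutation; |W(A_4)| = 120.

Alcove-folded reps (p=19, 13 weights, presented ϖ-order):

  1: (3, 1, 2, 10);  2: (4, 1, 7, 0);  3: (4, 1, 7, 0);  4: (5, 8, 1, 5);  5: (3, 1, 2, 10);  6: (5, 8, 1, 5);  7: (5, 8, 1, 5);  8: (5, 8, 1, 5);  9: (4, 1, 7, 0);  10: (4, 1, 7, 0);  11: (5, 8, 1, 5);  12: (4, 2, 1, 8);  13: (3, 1, 2, 10)

Linkage partition of the 13 weights (4 classes, p=19):

[[1, 5, 13], [2, 3, 9, 10], [4, 6, 7, 8, 11], [12]]


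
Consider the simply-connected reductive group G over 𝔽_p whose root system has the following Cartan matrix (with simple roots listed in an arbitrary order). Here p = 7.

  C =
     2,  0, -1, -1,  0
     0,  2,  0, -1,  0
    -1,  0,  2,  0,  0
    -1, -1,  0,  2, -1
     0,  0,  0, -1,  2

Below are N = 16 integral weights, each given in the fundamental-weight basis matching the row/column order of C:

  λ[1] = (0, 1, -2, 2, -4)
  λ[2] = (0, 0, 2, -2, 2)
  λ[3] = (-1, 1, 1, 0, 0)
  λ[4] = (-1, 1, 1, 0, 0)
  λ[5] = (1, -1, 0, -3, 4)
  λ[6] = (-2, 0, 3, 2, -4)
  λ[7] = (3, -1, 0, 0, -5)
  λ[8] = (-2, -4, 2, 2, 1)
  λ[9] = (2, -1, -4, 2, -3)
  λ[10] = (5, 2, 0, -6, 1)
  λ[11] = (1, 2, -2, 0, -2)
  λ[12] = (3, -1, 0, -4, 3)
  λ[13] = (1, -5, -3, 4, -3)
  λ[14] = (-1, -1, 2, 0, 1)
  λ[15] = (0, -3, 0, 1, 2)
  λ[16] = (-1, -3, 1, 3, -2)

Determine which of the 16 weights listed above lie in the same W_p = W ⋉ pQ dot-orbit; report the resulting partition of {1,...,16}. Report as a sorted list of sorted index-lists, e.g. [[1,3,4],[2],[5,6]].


Type D_5, rank 5, |W|=1920; reorder rows/cols to standard.

λ_j+ρ reflected into Ā_7 (⟨·,θ^∨⟩≤7); 5-tuples as given:

  λ_1 → (0, 2, 1, 0, 3)
  λ_2 → (0, 0, 3, 1, 2)
  λ_3 → (0, 2, 2, 1, 1)
  λ_4 → (0, 2, 2, 1, 1)
  λ_5 → (0, 2, 1, 0, 3)
  λ_6 → (0, 0, 3, 1, 2)
  λ_7 → (1, 3, 1, 0, 1)
  λ_8 → (0, 2, 2, 1, 1)
  λ_9 → (0, 0, 3, 1, 2)
  λ_10 → (0, 2, 1, 0, 3)
  λ_11 → (1, 3, 1, 0, 1)
  λ_12 → (1, 3, 1, 0, 1)
  λ_13 → (1, 3, 1, 0, 1)
  λ_14 → (0, 0, 3, 1, 2)
  λ_15 → (0, 2, 1, 0, 3)
  λ_16 → (0, 2, 2, 1, 1)

Partition of {1..16} into 4 W_7-dot-orbits:

[[1, 5, 10, 15], [2, 6, 9, 14], [3, 4, 8, 16], [7, 11, 12, 13]]


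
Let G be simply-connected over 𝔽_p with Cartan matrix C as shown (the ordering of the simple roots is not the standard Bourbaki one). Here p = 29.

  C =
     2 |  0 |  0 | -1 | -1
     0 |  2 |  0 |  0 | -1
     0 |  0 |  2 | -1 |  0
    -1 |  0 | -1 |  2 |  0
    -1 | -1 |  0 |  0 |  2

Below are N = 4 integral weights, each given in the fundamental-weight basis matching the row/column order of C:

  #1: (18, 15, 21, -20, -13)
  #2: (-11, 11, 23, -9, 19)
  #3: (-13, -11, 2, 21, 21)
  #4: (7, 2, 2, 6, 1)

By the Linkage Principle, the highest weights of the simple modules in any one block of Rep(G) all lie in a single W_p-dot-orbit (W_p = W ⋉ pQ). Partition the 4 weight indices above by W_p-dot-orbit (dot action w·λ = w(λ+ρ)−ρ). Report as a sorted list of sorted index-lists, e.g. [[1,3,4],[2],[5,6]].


C ↔ A_5 under row/col permutation; |W(A_5)| = 720.

Each λ_j+ρ reduced to Ā_29; 5-tuples below use C's row order:

  [1] (12, 4, 3, 7, 0) · [2] (8, 3, 3, 7, 2) · [3] (12, 4, 3, 7, 0) · [4] (8, 3, 3, 7, 2)

The 4 indices split into 2 linkage classes (same alcove rep ⇔ same W_29-dot-orbit):

[[1, 3], [2, 4]]


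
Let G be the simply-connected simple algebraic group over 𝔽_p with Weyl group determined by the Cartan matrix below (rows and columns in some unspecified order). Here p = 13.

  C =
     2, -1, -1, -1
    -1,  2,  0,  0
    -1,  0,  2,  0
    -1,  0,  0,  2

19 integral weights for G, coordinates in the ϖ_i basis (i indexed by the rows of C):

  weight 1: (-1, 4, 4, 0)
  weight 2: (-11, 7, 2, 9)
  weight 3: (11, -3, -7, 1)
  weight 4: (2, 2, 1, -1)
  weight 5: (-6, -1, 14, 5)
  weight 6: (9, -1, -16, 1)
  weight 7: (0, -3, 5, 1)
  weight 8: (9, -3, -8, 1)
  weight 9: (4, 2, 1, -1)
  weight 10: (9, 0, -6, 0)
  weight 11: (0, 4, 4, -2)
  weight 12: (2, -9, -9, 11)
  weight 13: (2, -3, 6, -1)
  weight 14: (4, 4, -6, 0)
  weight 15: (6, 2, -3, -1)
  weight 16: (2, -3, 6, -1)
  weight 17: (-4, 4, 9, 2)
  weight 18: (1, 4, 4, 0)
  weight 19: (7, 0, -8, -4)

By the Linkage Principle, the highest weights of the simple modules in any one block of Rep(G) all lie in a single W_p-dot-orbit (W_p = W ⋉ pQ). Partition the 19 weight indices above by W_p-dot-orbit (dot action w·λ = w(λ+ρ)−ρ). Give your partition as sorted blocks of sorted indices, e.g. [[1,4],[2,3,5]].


Root system D_4: the 4×4 matrix C matches after relabeling.

Alcove-folded reps (p=13, 19 weights, presented ϖ-order):

  λ_1+ρ ↦ (0, 5, 5, 1);  λ_2+ρ ↦ (1, 2, 7, 0);  λ_3+ρ ↦ (1, 1, 5, 1);  λ_4+ρ ↦ (3, 3, 2, 0);  λ_5+ρ ↦ (1, 2, 7, 2);  λ_6+ρ ↦ (1, 2, 7, 0);  λ_7+ρ ↦ (1, 1, 5, 1);  λ_8+ρ ↦ (1, 2, 7, 2);  λ_9+ρ ↦ (3, 3, 2, 0);  λ_10+ρ ↦ (1, 1, 5, 1);  λ_11+ρ ↦ (0, 5, 5, 1);  λ_12+ρ ↦ (0, 5, 5, 1);  λ_13+ρ ↦ (1, 2, 7, 0);  λ_14+ρ ↦ (0, 5, 5, 1);  λ_15+ρ ↦ (3, 3, 2, 0);  λ_16+ρ ↦ (1, 2, 7, 0);  λ_17+ρ ↦ (1, 2, 7, 0);  λ_18+ρ ↦ (0, 5, 5, 1);  λ_19+ρ ↦ (1, 1, 5, 1)

5 distinct reps among the 19 weights ⇒ 5 W_13-linkage classes:

[[1, 11, 12, 14, 18], [2, 6, 13, 16, 17], [3, 7, 10, 19], [4, 9, 15], [5, 8]]


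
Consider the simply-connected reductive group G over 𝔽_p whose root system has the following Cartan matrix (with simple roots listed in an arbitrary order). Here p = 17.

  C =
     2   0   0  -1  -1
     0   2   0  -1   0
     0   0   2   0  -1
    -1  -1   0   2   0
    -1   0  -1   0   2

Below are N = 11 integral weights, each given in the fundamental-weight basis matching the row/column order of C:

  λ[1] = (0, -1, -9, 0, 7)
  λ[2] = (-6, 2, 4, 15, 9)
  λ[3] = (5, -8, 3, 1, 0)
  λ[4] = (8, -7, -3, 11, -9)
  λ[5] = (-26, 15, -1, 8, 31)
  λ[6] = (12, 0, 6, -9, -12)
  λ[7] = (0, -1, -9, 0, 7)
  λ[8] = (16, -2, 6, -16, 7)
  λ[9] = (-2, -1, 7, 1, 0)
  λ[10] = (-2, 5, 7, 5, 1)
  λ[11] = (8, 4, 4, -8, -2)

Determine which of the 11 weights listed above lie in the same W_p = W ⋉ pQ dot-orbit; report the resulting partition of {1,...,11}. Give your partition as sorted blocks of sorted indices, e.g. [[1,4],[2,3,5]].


C ↔ A_5 under row/col permutation; |W(A_5)| = 720.

Folding the 11 weights λ_j+ρ into Ā_17 (reps in the given 5-coord order):

  λ_1+ρ ↦ (1, 0, 8, 1, 0) · λ_2+ρ ↦ (3, 5, 1, 2, 2) · λ_3+ρ ↦ (1, 2, 4, 5, 1) · λ_4+ρ ↦ (1, 2, 4, 5, 1) · λ_5+ρ ↦ (1, 0, 8, 1, 0) · λ_6+ρ ↦ (1, 2, 4, 5, 1) · λ_7+ρ ↦ (1, 0, 8, 1, 0) · λ_8+ρ ↦ (1, 0, 8, 1, 0) · λ_9+ρ ↦ (1, 0, 8, 1, 0) · λ_10+ρ ↦ (1, 2, 4, 5, 1) · λ_11+ρ ↦ (1, 2, 4, 5, 1)

3 distinct reps among the 11 weights ⇒ 3 W_17-linkage classes:

[[1, 5, 7, 8, 9], [2], [3, 4, 6, 10, 11]]


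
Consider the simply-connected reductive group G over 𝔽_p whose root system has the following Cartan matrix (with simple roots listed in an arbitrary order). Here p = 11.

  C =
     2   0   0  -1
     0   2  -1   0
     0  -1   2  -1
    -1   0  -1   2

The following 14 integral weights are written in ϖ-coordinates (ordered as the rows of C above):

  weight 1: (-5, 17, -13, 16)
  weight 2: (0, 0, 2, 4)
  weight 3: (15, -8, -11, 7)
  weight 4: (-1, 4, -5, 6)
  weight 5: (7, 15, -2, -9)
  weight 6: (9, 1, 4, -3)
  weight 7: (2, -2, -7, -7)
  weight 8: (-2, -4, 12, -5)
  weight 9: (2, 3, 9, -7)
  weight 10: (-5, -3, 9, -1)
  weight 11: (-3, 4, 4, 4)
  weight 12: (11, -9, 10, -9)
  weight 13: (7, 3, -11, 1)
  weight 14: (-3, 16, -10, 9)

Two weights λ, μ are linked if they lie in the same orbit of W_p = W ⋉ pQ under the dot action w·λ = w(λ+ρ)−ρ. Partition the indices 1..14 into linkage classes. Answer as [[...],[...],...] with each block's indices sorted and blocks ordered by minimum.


Cartan matrix: type A_4 (|W|=120); un-permuting the 4 rows.

Alcove-folded reps (p=11, 14 weights, presented ϖ-order):

  [1] (1, 3, 1, 5);  [2] (1, 1, 3, 5);  [3] (4, 2, 1, 2);  [4] (0, 1, 4, 3);  [5] (0, 2, 4, 4);  [6] (4, 2, 1, 2);  [7] (1, 1, 3, 5);  [8] (2, 1, 5, 1);  [9] (0, 1, 4, 3);  [10] (0, 2, 4, 4);  [11] (2, 1, 5, 1);  [12] (0, 1, 4, 3);  [13] (0, 2, 4, 4);  [14] (1, 1, 3, 5)

Grouping the 14 weights by Ā_11-representative: 6 linkage classes.

[[1], [2, 7, 14], [3, 6], [4, 9, 12], [5, 10, 13], [8, 11]]


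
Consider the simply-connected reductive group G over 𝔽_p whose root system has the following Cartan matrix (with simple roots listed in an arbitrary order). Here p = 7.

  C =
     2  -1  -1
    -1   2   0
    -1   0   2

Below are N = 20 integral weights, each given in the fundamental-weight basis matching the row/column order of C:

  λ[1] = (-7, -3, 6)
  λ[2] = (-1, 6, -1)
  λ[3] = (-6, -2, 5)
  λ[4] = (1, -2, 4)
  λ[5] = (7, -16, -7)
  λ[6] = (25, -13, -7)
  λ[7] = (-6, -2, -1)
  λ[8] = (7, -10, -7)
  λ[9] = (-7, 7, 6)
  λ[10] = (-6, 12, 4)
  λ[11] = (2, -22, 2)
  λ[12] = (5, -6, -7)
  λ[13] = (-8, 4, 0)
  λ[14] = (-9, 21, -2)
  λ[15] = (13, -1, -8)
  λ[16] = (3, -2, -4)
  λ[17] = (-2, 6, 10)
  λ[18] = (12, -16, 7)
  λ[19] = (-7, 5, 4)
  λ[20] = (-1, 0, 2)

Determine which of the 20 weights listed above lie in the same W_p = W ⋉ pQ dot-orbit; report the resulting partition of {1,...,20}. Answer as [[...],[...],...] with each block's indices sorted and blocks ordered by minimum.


A_3 Cartan matrix, 3 simple roots permuted; ρ=(1,1,1).

λ_j+ρ reflected into Ā_7 (⟨·,θ^∨⟩≤7); 3-tuples as given:

  [1] (1, 5, 0)
  [2] (0, 7, 0)
  [3] (1, 5, 0)
  [4] (1, 1, 5)
  [5] (1, 5, 0)
  [6] (1, 1, 5)
  [7] (5, 0, 1)
  [8] (5, 0, 1)
  [9] (5, 0, 1)
  [10] (1, 1, 5)
  [11] (0, 1, 3)
  [12] (5, 0, 1)
  [13] (1, 1, 5)
  [14] (1, 5, 0)
  [15] (0, 7, 0)
  [16] (0, 1, 3)
  [17] (0, 1, 3)
  [18] (1, 5, 0)
  [19] (5, 0, 1)
  [20] (0, 1, 3)

5 distinct reps among the 20 weights ⇒ 5 W_7-linkage classes:

[[1, 3, 5, 14, 18], [2, 15], [4, 6, 10, 13], [7, 8, 9, 12, 19], [11, 16, 17, 20]]
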